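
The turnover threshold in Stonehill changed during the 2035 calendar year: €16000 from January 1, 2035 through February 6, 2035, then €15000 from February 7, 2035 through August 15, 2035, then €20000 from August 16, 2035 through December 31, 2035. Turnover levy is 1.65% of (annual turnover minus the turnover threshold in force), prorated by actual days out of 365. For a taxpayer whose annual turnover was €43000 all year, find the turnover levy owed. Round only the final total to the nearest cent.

January 1 – February 6, 2035: 37 days, exemption €16000 → (€43000 − €16000) × 1.65% × 37/365 = €45.1603
February 7 – August 15, 2035: 190 days, exemption €15000 → (€43000 − €15000) × 1.65% × 190/365 = €240.4932
August 16 – December 31, 2035: 138 days, exemption €20000 → (€43000 − €20000) × 1.65% × 138/365 = €143.4822
Total = €429.1356

€429.14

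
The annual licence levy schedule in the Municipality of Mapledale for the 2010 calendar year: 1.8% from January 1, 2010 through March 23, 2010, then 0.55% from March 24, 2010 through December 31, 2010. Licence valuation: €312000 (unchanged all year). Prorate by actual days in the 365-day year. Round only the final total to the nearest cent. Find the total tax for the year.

€2592.16

January 1 – March 23, 2010: 82 days at 1.8% → €312000 × 1.8% × 82/365 = €1261.6767
March 24 – December 31, 2010: 283 days at 0.55% → €312000 × 0.55% × 283/365 = €1330.4877
Total = €2592.1644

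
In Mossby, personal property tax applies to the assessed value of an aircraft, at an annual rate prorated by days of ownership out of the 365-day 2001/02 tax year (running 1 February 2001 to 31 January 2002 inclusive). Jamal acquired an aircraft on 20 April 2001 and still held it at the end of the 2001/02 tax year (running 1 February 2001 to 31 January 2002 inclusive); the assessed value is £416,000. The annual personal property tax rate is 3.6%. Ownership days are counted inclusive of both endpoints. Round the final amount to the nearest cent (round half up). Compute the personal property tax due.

£11,775.65

Days held (20 April 2001 – 31 January 2002): 287 out of 365
Tax = £416,000 × 3.6% × 287/365 = £11,775.6493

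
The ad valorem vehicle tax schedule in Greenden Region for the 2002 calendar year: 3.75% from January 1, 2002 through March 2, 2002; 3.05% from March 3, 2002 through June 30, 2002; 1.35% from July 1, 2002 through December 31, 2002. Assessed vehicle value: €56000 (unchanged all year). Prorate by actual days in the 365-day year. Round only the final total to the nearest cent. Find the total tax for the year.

January 1 – March 2, 2002: 61 days at 3.75% → €56000 × 3.75% × 61/365 = €350.9589
March 3 – June 30, 2002: 120 days at 3.05% → €56000 × 3.05% × 120/365 = €561.5342
July 1 – December 31, 2002: 184 days at 1.35% → €56000 × 1.35% × 184/365 = €381.1068
Total = €1293.6000

€1293.60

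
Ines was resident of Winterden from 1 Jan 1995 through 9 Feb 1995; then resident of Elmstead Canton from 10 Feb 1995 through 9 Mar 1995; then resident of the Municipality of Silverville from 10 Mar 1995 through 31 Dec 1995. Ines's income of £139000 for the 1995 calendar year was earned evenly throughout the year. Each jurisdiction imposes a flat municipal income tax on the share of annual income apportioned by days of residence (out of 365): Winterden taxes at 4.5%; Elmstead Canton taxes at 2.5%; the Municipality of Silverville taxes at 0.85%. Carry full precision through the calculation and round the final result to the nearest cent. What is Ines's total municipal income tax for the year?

£1913.44

Winterden, 1 Jan – 9 Feb 1995: 40 days → £139000 × 4.5% × 40/365 = £685.4795
Elmstead Canton, 10 Feb – 9 Mar 1995: 28 days → £139000 × 2.5% × 28/365 = £266.5753
The Municipality of Silverville, 10 Mar – 31 Dec 1995: 297 days → £139000 × 0.85% × 297/365 = £961.3849
Total = £1913.4397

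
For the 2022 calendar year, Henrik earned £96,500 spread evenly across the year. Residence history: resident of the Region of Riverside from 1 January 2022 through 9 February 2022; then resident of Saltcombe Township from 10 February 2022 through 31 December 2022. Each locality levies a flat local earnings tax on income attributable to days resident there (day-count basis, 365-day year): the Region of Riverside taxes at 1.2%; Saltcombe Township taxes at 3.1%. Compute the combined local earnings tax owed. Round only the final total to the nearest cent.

£2,790.57

The Region of Riverside, 1 January – 9 February 2022: 40 days → £96,500 × 1.2% × 40/365 = £126.9041
Saltcombe Township, 10 February – 31 December 2022: 325 days → £96,500 × 3.1% × 325/365 = £2,663.6644
Total = £2,790.5685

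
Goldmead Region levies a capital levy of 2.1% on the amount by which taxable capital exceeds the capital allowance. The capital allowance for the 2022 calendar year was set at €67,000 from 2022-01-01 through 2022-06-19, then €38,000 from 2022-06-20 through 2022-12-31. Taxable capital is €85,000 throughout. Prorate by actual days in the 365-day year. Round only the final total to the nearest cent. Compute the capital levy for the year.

2022-01-01 to 2022-06-19: 170 days, exemption €67,000 → (€85,000 − €67,000) × 2.1% × 170/365 = €176.0548
2022-06-20 to 2022-12-31: 195 days, exemption €38,000 → (€85,000 − €38,000) × 2.1% × 195/365 = €527.3014
Total = €703.3562

€703.36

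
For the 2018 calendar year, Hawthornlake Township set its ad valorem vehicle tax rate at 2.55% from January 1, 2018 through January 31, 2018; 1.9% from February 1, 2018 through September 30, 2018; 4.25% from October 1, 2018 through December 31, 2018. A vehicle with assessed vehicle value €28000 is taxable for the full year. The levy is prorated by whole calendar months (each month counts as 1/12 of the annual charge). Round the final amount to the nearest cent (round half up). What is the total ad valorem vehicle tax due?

€711.67

January 1 – January 31, 2018: 1 month at 2.55% → €28000 × 2.55% × 1/12 = €59.5000
February 1 – September 30, 2018: 8 months at 1.9% → €28000 × 1.9% × 8/12 = €354.6667
October 1 – December 31, 2018: 3 months at 4.25% → €28000 × 4.25% × 3/12 = €297.5000
Total = €711.6667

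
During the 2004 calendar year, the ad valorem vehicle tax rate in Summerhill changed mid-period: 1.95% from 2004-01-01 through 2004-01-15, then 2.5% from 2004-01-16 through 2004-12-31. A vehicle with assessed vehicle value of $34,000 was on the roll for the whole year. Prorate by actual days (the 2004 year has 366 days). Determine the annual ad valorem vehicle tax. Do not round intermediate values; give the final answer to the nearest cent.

$842.34

2004-01-01 to 2004-01-15: 15 days at 1.95% → $34,000 × 1.95% × 15/366 = $27.1721
2004-01-16 to 2004-12-31: 351 days at 2.5% → $34,000 × 2.5% × 351/366 = $815.1639
Total = $842.3361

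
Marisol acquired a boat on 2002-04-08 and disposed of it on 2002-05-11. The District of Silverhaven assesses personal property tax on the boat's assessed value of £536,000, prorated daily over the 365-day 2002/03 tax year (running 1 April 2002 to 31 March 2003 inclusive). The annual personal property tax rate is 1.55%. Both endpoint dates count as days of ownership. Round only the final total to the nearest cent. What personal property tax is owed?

Days held (2002-04-08 to 2002-05-11): 34 out of 365
Tax = £536,000 × 1.55% × 34/365 = £773.8959

£773.90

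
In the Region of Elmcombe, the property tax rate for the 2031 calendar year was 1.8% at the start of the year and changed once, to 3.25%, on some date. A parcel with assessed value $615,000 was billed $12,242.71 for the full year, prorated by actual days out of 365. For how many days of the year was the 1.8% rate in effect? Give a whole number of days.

317 days

Let d = days at the first rate; then 365 − d days at the second rate.
$615,000 × [1.8%·d + 3.25%·(365−d)] / 365 = $12,242.71
Solving gives d = 317, so the new rate took effect on November 14, 2031.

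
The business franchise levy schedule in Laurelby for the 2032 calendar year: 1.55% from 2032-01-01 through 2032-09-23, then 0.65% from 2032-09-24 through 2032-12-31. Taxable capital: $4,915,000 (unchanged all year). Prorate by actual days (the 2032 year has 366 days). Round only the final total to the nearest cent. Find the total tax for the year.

2032-01-01 to 2032-09-23: 267 days at 1.55% → $4,915,000 × 1.55% × 267/366 = $55,575.7582
2032-09-24 to 2032-12-31: 99 days at 0.65% → $4,915,000 × 0.65% × 99/366 = $8,641.5369
Total = $64,217.2951

$64,217.30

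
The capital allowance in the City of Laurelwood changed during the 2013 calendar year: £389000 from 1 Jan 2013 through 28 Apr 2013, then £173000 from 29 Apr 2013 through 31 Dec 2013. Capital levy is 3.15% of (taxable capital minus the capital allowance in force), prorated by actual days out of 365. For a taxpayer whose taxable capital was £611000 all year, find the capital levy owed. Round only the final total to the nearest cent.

1 Jan – 28 Apr 2013: 118 days, exemption £389000 → (£611000 − £389000) × 3.15% × 118/365 = £2260.7507
29 Apr – 31 Dec 2013: 247 days, exemption £173000 → (£611000 − £173000) × 3.15% × 247/365 = £9336.6000
Total = £11597.3507

£11597.35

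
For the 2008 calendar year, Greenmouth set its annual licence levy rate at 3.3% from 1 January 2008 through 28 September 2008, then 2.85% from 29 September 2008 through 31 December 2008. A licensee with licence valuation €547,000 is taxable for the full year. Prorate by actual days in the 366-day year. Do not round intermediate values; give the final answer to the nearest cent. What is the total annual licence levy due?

€17,418.81

1 January – 28 September 2008: 272 days at 3.3% → €547,000 × 3.3% × 272/366 = €13,414.9508
29 September – 31 December 2008: 94 days at 2.85% → €547,000 × 2.85% × 94/366 = €4,003.8607
Total = €17,418.8115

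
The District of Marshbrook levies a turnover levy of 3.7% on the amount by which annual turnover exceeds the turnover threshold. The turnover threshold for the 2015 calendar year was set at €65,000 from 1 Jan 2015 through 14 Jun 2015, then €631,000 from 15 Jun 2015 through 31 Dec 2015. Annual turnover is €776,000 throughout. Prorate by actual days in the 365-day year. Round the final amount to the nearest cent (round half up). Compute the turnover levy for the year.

1 Jan – 14 Jun 2015: 165 days, exemption €65,000 → (€776,000 − €65,000) × 3.7% × 165/365 = €11,892.2055
15 Jun – 31 Dec 2015: 200 days, exemption €631,000 → (€776,000 − €631,000) × 3.7% × 200/365 = €2,939.7260
Total = €14,831.9315

€14,831.93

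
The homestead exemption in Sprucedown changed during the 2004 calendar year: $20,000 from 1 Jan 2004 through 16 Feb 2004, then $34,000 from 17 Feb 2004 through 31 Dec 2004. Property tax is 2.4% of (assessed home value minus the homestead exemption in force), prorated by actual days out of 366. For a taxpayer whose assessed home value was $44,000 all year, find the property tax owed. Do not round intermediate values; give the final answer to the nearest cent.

$283.15

1 Jan – 16 Feb 2004: 47 days, exemption $20,000 → ($44,000 − $20,000) × 2.4% × 47/366 = $73.9672
17 Feb – 31 Dec 2004: 319 days, exemption $34,000 → ($44,000 − $34,000) × 2.4% × 319/366 = $209.1803
Total = $283.1475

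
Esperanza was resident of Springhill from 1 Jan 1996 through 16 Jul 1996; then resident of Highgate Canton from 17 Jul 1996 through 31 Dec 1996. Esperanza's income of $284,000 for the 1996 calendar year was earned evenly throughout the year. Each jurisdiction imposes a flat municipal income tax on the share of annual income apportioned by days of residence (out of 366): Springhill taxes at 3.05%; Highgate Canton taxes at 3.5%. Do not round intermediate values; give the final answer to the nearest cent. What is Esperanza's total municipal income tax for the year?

$9,248.62

Springhill, 1 Jan – 16 Jul 1996: 198 days → $284,000 × 3.05% × 198/366 = $4,686.0000
Highgate Canton, 17 Jul – 31 Dec 1996: 168 days → $284,000 × 3.5% × 168/366 = $4,562.6230
Total = $9,248.6230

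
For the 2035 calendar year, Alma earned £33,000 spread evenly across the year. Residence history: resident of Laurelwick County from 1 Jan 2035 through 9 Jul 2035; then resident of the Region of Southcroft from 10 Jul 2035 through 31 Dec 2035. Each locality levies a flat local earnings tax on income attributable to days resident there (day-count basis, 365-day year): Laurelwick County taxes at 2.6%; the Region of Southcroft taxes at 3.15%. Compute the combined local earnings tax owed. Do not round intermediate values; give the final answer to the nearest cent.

£945.02

Laurelwick County, 1 Jan – 9 Jul 2035: 190 days → £33,000 × 2.6% × 190/365 = £446.6301
The Region of Southcroft, 10 Jul – 31 Dec 2035: 175 days → £33,000 × 3.15% × 175/365 = £498.3904
Total = £945.0205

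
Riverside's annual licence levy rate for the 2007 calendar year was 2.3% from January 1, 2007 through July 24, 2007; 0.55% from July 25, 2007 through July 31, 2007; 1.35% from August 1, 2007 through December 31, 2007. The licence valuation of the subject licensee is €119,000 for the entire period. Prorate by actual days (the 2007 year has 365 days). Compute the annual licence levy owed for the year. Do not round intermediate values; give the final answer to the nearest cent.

January 1 – July 24, 2007: 205 days at 2.3% → €119,000 × 2.3% × 205/365 = €1,537.2192
July 25 – July 31, 2007: 7 days at 0.55% → €119,000 × 0.55% × 7/365 = €12.5521
August 1 – December 31, 2007: 153 days at 1.35% → €119,000 × 1.35% × 153/365 = €673.4096
Total = €2,223.1808

€2,223.18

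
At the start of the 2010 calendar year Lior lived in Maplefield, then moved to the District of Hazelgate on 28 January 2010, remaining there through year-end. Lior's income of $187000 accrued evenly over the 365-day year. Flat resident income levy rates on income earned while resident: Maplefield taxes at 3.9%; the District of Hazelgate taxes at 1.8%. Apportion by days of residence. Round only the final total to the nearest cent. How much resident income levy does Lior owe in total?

Maplefield, 1 January – 27 January 2010: 27 days → $187000 × 3.9% × 27/365 = $539.4822
The District of Hazelgate, 28 January – 31 December 2010: 338 days → $187000 × 1.8% × 338/365 = $3117.0082
Total = $3656.4904

$3656.49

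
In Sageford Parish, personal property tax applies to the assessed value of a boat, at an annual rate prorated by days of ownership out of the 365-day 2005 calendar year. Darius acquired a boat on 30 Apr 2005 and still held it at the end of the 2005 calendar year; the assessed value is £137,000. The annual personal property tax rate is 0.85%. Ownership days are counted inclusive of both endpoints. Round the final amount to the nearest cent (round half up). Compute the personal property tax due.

£784.84

Days held (30 Apr – 31 Dec 2005): 246 out of 365
Tax = £137,000 × 0.85% × 246/365 = £784.8411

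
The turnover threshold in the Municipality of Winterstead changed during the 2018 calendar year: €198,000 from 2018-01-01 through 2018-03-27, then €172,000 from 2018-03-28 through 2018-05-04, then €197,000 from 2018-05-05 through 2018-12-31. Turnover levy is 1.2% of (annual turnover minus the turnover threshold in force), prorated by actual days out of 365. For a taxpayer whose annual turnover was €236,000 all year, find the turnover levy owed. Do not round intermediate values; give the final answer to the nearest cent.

2018-01-01 to 2018-03-27: 86 days, exemption €198,000 → (€236,000 − €198,000) × 1.2% × 86/365 = €107.4411
2018-03-28 to 2018-05-04: 38 days, exemption €172,000 → (€236,000 − €172,000) × 1.2% × 38/365 = €79.9562
2018-05-05 to 2018-12-31: 241 days, exemption €197,000 → (€236,000 − €197,000) × 1.2% × 241/365 = €309.0082
Total = €496.4055

€496.41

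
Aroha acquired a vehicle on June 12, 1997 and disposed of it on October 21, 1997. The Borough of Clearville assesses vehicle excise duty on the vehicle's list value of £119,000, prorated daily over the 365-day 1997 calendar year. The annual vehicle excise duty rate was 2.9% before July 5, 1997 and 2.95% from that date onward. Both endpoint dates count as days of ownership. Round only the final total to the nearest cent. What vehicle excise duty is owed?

June 12 – July 4, 1997: 23 days at 2.9% → £119,000 × 2.9% × 23/365 = £217.4603
July 5 – October 21, 1997: 109 days at 2.95% → £119,000 × 2.95% × 109/365 = £1,048.3411
Total = £1,265.8014

£1,265.80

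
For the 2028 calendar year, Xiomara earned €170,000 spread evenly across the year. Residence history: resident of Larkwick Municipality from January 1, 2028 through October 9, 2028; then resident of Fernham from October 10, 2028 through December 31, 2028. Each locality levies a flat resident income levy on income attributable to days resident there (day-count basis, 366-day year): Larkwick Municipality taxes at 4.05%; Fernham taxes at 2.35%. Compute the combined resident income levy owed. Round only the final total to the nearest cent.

Larkwick Municipality, January 1 – October 9, 2028: 283 days → €170,000 × 4.05% × 283/366 = €5,323.6475
Fernham, October 10 – December 31, 2028: 83 days → €170,000 × 2.35% × 83/366 = €905.9699
Total = €6,229.6175

€6,229.62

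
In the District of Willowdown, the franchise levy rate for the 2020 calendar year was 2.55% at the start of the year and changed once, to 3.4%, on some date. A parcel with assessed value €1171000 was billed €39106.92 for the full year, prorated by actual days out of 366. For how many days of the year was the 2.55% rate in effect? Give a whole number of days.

26 days

Let d = days at the first rate; then 366 − d days at the second rate.
€1171000 × [2.55%·d + 3.4%·(366−d)] / 366 = €39106.92
Solving gives d = 26, so the new rate took effect on 27 January 2020.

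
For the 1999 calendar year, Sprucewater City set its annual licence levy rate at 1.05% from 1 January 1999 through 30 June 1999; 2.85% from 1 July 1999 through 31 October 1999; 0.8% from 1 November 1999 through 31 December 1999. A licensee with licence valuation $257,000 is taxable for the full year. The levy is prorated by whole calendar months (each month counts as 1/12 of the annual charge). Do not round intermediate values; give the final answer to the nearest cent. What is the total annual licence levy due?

$4,133.42

1 January – 30 June 1999: 6 months at 1.05% → $257,000 × 1.05% × 6/12 = $1,349.2500
1 July – 31 October 1999: 4 months at 2.85% → $257,000 × 2.85% × 4/12 = $2,441.5000
1 November – 31 December 1999: 2 months at 0.8% → $257,000 × 0.8% × 2/12 = $342.6667
Total = $4,133.4167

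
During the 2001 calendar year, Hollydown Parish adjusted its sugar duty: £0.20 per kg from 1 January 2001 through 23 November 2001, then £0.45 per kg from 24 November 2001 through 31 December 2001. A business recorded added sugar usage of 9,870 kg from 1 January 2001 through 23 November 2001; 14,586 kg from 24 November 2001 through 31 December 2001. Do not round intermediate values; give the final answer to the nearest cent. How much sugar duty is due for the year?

1 January – 23 November 2001: 9,870 kg at £0.20/kg → £1,974.00
24 November – 31 December 2001: 14,586 kg at £0.45/kg → £6,563.70

£8,537.70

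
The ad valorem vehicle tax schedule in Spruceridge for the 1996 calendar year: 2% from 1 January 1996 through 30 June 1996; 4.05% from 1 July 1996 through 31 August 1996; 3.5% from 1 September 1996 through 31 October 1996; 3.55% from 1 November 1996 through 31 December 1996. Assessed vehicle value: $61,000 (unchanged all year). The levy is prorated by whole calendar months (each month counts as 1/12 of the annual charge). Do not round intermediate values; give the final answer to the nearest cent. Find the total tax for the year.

$1,738.50

1 January – 30 June 1996: 6 months at 2% → $61,000 × 2% × 6/12 = $610.0000
1 July – 31 August 1996: 2 months at 4.05% → $61,000 × 4.05% × 2/12 = $411.7500
1 September – 31 October 1996: 2 months at 3.5% → $61,000 × 3.5% × 2/12 = $355.8333
1 November – 31 December 1996: 2 months at 3.55% → $61,000 × 3.55% × 2/12 = $360.9167
Total = $1,738.5000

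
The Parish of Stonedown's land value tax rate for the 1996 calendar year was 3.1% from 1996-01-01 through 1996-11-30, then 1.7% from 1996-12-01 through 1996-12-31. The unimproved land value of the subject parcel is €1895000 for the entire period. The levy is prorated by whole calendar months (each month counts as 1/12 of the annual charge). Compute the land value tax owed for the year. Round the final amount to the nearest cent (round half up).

€56534.17

1996-01-01 to 1996-11-30: 11 months at 3.1% → €1895000 × 3.1% × 11/12 = €53849.5833
1996-12-01 to 1996-12-31: 1 month at 1.7% → €1895000 × 1.7% × 1/12 = €2684.5833
Total = €56534.1667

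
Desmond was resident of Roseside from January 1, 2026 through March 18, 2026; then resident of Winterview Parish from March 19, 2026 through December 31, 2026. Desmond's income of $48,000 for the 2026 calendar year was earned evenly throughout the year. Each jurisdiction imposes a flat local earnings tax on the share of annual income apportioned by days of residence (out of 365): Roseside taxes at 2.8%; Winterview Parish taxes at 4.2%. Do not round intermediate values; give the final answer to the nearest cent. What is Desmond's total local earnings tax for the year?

Roseside, January 1 – March 18, 2026: 77 days → $48,000 × 2.8% × 77/365 = $283.5288
Winterview Parish, March 19 – December 31, 2026: 288 days → $48,000 × 4.2% × 288/365 = $1,590.7068
Total = $1,874.2356

$1,874.24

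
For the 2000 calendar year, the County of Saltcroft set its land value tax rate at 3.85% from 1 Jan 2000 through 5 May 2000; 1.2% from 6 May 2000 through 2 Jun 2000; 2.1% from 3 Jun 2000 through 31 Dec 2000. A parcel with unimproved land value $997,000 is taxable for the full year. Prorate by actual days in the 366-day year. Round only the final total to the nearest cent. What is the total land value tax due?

1 Jan – 5 May 2000: 126 days at 3.85% → $997,000 × 3.85% × 126/366 = $13,214.3361
6 May – 2 Jun 2000: 28 days at 1.2% → $997,000 × 1.2% × 28/366 = $915.2787
3 Jun – 31 Dec 2000: 212 days at 2.1% → $997,000 × 2.1% × 212/366 = $12,127.4426
Total = $26,257.0574

$26,257.06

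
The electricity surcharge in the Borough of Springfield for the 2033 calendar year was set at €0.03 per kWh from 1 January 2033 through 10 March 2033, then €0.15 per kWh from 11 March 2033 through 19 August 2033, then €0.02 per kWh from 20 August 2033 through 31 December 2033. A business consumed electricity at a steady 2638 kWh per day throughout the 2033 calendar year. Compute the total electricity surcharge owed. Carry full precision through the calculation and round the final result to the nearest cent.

€76,633.90

1 January – 10 March 2033: 69 days × 2638 kWh/day = 182,022 kWh at €0.03/kWh → €5,460.66
11 March – 19 August 2033: 162 days × 2638 kWh/day = 427,356 kWh at €0.15/kWh → €64,103.40
20 August – 31 December 2033: 134 days × 2638 kWh/day = 353,492 kWh at €0.02/kWh → €7,069.84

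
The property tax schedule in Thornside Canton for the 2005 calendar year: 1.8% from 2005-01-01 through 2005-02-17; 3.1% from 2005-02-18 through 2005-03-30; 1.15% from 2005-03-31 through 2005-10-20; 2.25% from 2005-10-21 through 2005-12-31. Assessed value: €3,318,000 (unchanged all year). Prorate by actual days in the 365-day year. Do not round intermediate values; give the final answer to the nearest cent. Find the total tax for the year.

2005-01-01 to 2005-02-17: 48 days at 1.8% → €3,318,000 × 1.8% × 48/365 = €7,854.1151
2005-02-18 to 2005-03-30: 41 days at 3.1% → €3,318,000 × 3.1% × 41/365 = €11,553.9123
2005-03-31 to 2005-10-20: 204 days at 1.15% → €3,318,000 × 1.15% × 204/365 = €21,326.1041
2005-10-21 to 2005-12-31: 72 days at 2.25% → €3,318,000 × 2.25% × 72/365 = €14,726.4658
Total = €55,460.5973

€55,460.60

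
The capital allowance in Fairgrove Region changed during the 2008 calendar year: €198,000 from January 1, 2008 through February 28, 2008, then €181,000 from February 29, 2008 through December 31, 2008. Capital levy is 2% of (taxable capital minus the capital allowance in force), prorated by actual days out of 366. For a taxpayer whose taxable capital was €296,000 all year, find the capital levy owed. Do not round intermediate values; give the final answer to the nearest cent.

€2,245.19

January 1 – February 28, 2008: 59 days, exemption €198,000 → (€296,000 − €198,000) × 2% × 59/366 = €315.9563
February 29 – December 31, 2008: 307 days, exemption €181,000 → (€296,000 − €181,000) × 2% × 307/366 = €1,929.2350
Total = €2,245.1913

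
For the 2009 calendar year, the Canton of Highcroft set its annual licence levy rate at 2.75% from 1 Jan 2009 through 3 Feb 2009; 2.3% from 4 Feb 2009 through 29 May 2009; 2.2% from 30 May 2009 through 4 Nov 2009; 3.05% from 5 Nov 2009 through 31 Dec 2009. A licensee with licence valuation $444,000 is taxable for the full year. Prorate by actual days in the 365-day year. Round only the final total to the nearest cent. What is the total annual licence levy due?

$10,724.73

1 Jan – 3 Feb 2009: 34 days at 2.75% → $444,000 × 2.75% × 34/365 = $1,137.3699
4 Feb – 29 May 2009: 115 days at 2.3% → $444,000 × 2.3% × 115/365 = $3,217.4795
30 May – 4 Nov 2009: 159 days at 2.2% → $444,000 × 2.2% × 159/365 = $4,255.1014
5 Nov – 31 Dec 2009: 57 days at 3.05% → $444,000 × 3.05% × 57/365 = $2,114.7781
Total = $10,724.7288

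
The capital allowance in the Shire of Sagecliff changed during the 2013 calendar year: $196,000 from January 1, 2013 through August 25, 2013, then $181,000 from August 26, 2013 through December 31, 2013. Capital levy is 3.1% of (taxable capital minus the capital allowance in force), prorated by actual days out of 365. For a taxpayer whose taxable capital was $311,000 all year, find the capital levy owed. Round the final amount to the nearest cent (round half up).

January 1 – August 25, 2013: 237 days, exemption $196,000 → ($311,000 − $196,000) × 3.1% × 237/365 = $2,314.8082
August 26 – December 31, 2013: 128 days, exemption $181,000 → ($311,000 − $181,000) × 3.1% × 128/365 = $1,413.2603
Total = $3,728.0685

$3,728.07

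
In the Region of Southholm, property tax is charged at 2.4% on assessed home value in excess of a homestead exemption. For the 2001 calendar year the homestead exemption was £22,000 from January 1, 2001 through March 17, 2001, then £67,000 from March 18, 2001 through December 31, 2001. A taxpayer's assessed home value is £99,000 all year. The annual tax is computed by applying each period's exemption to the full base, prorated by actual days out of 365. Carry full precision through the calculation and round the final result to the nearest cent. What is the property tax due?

£992.88

January 1 – March 17, 2001: 76 days, exemption £22,000 → (£99,000 − £22,000) × 2.4% × 76/365 = £384.7890
March 18 – December 31, 2001: 289 days, exemption £67,000 → (£99,000 − £67,000) × 2.4% × 289/365 = £608.0877
Total = £992.8767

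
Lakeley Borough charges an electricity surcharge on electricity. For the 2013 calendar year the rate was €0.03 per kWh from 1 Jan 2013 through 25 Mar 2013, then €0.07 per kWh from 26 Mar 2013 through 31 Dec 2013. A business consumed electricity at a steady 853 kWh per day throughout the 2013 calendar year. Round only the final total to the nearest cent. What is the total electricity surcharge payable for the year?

1 Jan – 25 Mar 2013: 84 days × 853 kWh/day = 71,652 kWh at €0.03/kWh → €2,149.56
26 Mar – 31 Dec 2013: 281 days × 853 kWh/day = 239,693 kWh at €0.07/kWh → €16,778.51

€18,928.07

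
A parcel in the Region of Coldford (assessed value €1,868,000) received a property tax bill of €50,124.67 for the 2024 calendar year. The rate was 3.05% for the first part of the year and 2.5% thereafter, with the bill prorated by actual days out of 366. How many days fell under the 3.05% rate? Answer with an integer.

Let d = days at the first rate; then 366 − d days at the second rate.
€1,868,000 × [3.05%·d + 2.5%·(366−d)] / 366 = €50,124.67
Solving gives d = 122, so the new rate took effect on 2 May 2024.

122 days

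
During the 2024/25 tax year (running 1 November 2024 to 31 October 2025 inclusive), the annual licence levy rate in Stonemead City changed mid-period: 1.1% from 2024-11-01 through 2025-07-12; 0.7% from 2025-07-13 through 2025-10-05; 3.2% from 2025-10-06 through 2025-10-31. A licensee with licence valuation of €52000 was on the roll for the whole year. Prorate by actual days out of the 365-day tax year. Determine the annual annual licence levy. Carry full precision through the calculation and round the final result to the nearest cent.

2024-11-01 to 2025-07-12: 254 days at 1.1% → €52000 × 1.1% × 254/365 = €398.0493
2025-07-13 to 2025-10-05: 85 days at 0.7% → €52000 × 0.7% × 85/365 = €84.7671
2025-10-06 to 2025-10-31: 26 days at 3.2% → €52000 × 3.2% × 26/365 = €118.5315
Total = €601.3479

€601.35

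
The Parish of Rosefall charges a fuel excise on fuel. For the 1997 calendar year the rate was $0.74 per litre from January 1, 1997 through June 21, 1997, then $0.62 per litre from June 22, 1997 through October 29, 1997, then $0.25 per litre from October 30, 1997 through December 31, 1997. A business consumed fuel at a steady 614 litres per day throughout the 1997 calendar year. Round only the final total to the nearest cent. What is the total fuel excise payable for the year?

January 1 – June 21, 1997: 172 days × 614 litres/day = 105,608 litres at $0.74/litre → $78,149.92
June 22 – October 29, 1997: 130 days × 614 litres/day = 79,820 litres at $0.62/litre → $49,488.40
October 30 – December 31, 1997: 63 days × 614 litres/day = 38,682 litres at $0.25/litre → $9,670.50

$137,308.82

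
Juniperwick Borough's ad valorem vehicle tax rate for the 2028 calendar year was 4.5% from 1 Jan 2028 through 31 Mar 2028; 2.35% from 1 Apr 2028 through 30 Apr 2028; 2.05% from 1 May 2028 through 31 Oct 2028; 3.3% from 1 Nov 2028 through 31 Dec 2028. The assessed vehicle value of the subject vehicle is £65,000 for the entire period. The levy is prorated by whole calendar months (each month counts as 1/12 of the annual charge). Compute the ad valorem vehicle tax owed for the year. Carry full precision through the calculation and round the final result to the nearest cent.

£1,882.29

1 Jan – 31 Mar 2028: 3 months at 4.5% → £65,000 × 4.5% × 3/12 = £731.2500
1 Apr – 30 Apr 2028: 1 month at 2.35% → £65,000 × 2.35% × 1/12 = £127.2917
1 May – 31 Oct 2028: 6 months at 2.05% → £65,000 × 2.05% × 6/12 = £666.2500
1 Nov – 31 Dec 2028: 2 months at 3.3% → £65,000 × 3.3% × 2/12 = £357.5000
Total = £1,882.2917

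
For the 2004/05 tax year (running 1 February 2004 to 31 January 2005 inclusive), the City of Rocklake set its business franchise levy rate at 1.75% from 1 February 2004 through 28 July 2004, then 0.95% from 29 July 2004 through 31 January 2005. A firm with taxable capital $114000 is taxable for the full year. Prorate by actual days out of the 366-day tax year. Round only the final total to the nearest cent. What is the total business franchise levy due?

$1529.03

1 February – 28 July 2004: 179 days at 1.75% → $114000 × 1.75% × 179/366 = $975.6967
29 July 2004 – 31 January 2005: 187 days at 0.95% → $114000 × 0.95% × 187/366 = $553.3361
Total = $1529.0328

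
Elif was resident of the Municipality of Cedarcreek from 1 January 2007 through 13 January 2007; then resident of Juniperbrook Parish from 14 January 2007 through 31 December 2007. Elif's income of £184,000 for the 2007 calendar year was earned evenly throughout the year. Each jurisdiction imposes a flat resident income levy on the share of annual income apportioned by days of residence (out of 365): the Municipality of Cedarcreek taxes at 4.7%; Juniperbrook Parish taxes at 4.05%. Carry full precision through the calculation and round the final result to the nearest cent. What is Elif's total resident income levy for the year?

The Municipality of Cedarcreek, 1 January – 13 January 2007: 13 days → £184,000 × 4.7% × 13/365 = £308.0110
Juniperbrook Parish, 14 January – 31 December 2007: 352 days → £184,000 × 4.05% × 352/365 = £7,186.5863
Total = £7,494.5973

£7,494.60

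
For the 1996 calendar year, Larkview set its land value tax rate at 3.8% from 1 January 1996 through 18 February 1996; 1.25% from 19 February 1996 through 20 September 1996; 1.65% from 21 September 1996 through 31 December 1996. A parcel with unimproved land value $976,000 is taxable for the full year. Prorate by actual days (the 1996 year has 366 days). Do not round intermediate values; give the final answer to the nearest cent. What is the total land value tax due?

$16,620.00

1 January – 18 February 1996: 49 days at 3.8% → $976,000 × 3.8% × 49/366 = $4,965.3333
19 February – 20 September 1996: 215 days at 1.25% → $976,000 × 1.25% × 215/366 = $7,166.6667
21 September – 31 December 1996: 102 days at 1.65% → $976,000 × 1.65% × 102/366 = $4,488.0000
Total = $16,620.0000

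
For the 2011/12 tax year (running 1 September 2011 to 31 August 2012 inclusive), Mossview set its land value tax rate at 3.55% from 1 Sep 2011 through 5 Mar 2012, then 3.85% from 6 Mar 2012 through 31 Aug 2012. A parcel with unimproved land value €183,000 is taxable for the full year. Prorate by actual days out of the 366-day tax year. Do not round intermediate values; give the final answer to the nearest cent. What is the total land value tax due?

1 Sep 2011 – 5 Mar 2012: 187 days at 3.55% → €183,000 × 3.55% × 187/366 = €3,319.2500
6 Mar – 31 Aug 2012: 179 days at 3.85% → €183,000 × 3.85% × 179/366 = €3,445.7500
Total = €6,765.0000

€6,765.00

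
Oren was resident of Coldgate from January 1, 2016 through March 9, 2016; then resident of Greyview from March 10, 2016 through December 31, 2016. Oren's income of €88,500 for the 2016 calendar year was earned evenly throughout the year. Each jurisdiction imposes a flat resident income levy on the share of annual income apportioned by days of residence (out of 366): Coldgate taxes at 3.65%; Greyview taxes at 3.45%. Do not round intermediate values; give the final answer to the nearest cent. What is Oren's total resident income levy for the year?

Coldgate, January 1 – March 9, 2016: 69 days → €88,500 × 3.65% × 69/366 = €608.9816
Greyview, March 10 – December 31, 2016: 297 days → €88,500 × 3.45% × 297/366 = €2,477.6373
Total = €3,086.6189

€3,086.62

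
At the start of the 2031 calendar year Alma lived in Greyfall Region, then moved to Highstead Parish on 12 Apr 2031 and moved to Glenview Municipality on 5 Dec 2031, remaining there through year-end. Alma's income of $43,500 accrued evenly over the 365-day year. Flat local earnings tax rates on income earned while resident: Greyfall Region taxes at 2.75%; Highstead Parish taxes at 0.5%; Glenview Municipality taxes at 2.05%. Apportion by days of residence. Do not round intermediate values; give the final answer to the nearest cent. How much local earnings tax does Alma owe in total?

$538.21

Greyfall Region, 1 Jan – 11 Apr 2031: 101 days → $43,500 × 2.75% × 101/365 = $331.0171
Highstead Parish, 12 Apr – 4 Dec 2031: 237 days → $43,500 × 0.5% × 237/365 = $141.2260
Glenview Municipality, 5 Dec – 31 Dec 2031: 27 days → $43,500 × 2.05% × 27/365 = $65.9651
Total = $538.2082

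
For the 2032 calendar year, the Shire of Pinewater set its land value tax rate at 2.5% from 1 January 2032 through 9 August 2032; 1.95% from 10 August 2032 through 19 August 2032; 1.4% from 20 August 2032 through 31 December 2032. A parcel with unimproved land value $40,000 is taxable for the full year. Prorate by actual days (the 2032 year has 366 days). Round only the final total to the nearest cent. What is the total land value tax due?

$832.90

1 January – 9 August 2032: 222 days at 2.5% → $40,000 × 2.5% × 222/366 = $606.5574
10 August – 19 August 2032: 10 days at 1.95% → $40,000 × 1.95% × 10/366 = $21.3115
20 August – 31 December 2032: 134 days at 1.4% → $40,000 × 1.4% × 134/366 = $205.0273
Total = $832.8962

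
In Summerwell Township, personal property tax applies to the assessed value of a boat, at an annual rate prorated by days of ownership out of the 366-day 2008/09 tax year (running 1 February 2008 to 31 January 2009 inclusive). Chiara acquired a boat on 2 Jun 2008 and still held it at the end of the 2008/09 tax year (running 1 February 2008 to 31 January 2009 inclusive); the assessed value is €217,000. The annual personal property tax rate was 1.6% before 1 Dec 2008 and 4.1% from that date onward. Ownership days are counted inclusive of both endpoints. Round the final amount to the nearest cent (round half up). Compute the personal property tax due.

2 Jun – 30 Nov 2008: 182 days at 1.6% → €217,000 × 1.6% × 182/366 = €1,726.5137
1 Dec 2008 – 31 Jan 2009: 62 days at 4.1% → €217,000 × 4.1% × 62/366 = €1,507.1421
Total = €3,233.6557

€3,233.66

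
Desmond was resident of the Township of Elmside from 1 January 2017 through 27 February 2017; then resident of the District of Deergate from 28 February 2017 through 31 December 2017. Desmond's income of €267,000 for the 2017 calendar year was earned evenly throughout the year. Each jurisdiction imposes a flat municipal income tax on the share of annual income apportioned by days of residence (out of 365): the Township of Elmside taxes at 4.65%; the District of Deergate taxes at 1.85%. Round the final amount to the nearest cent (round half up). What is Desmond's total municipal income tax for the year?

The Township of Elmside, 1 January – 27 February 2017: 58 days → €267,000 × 4.65% × 58/365 = €1,972.8740
The District of Deergate, 28 February – 31 December 2017: 307 days → €267,000 × 1.85% × 307/365 = €4,154.5932
Total = €6,127.4671

€6,127.47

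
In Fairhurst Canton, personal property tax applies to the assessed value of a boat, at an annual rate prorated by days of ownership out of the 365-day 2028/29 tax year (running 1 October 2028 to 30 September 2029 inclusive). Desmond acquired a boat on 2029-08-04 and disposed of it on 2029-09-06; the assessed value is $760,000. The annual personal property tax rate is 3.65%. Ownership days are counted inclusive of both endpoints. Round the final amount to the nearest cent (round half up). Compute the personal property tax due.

$2,584.00

Days held (2029-08-04 to 2029-09-06): 34 out of 365
Tax = $760,000 × 3.65% × 34/365 = $2,584.0000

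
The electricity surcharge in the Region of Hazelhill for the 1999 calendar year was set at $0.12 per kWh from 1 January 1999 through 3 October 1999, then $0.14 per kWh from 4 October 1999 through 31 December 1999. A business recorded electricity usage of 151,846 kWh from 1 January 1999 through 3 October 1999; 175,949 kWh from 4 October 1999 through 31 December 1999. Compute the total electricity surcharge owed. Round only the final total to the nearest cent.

1 January – 3 October 1999: 151,846 kWh at $0.12/kWh → $18,221.52
4 October – 31 December 1999: 175,949 kWh at $0.14/kWh → $24,632.86

$42,854.38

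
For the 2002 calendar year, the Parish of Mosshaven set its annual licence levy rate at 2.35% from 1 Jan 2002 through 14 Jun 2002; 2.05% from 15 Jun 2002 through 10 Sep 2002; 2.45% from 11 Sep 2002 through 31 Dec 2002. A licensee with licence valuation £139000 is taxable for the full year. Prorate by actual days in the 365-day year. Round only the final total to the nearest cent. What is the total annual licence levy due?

£3208.62

1 Jan – 14 Jun 2002: 165 days at 2.35% → £139000 × 2.35% × 165/365 = £1476.6370
15 Jun – 10 Sep 2002: 88 days at 2.05% → £139000 × 2.05% × 88/365 = £687.0027
11 Sep – 31 Dec 2002: 112 days at 2.45% → £139000 × 2.45% × 112/365 = £1044.9753
Total = £3208.6151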